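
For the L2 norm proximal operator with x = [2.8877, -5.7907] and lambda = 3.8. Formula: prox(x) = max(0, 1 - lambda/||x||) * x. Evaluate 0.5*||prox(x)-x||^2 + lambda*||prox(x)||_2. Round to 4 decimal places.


Step 1: Compute ||x||.
||x|| = 6.4708
Step 2: Compute scaling factor.
scale = max(0, 1 - 3.8/6.4708) = 0.4127
Step 3: prox(x) = [1.1919, -2.3901]
||prox(x)|| = 2.6708
Step 4: Proximal objective.
0.5*||prox-x||^2 = 7.22
lambda*||prox|| = 10.149
Total = 17.369


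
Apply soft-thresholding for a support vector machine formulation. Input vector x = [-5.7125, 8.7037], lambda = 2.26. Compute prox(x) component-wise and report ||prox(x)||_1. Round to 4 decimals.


Soft-thresholding with lambda = 2.26:
prox(-5.7125) = sign(-5.7125)*max(|-5.7125| - 2.26, 0) = -3.4525
prox(8.7037) = sign(8.7037)*max(|8.7037| - 2.26, 0) = 6.4437
prox(x) = [-3.4525, 6.4437]
||prox(x)||_1 = 3.4525 + 6.4437 = 9.8962


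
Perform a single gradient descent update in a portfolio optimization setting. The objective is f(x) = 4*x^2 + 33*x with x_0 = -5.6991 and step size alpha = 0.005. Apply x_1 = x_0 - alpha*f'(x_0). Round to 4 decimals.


We compute the gradient at x_0 and apply the update.
f'(x) = 8*x + 33
f'(-5.6991) = 8*-5.6991 + 33 = -12.5928
x_1 = -5.6991 - 0.005*-12.5928 = -5.6361


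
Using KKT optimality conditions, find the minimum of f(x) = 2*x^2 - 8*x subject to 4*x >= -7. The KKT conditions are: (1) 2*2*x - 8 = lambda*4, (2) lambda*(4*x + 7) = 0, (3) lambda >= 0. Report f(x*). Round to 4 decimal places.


Step 1: Try lambda = 0 (constraint inactive).
Stationarity: 2*2*x - 8 = 0
x* = 8/(2*2) = 2.0
Check constraint: 4*2.0 = 8.0 >= -7 -- satisfied.
Step 2: Compute optimal value.
f(x*) = 2*2.0^2 - 8*2.0 = -8.0


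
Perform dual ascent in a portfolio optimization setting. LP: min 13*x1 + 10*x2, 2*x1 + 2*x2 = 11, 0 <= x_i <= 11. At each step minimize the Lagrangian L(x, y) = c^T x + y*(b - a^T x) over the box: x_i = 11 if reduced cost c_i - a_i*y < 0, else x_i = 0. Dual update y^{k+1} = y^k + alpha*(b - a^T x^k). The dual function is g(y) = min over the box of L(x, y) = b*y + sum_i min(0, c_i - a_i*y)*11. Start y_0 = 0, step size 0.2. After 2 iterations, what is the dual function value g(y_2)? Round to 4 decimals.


Dual ascent for LP: min 13*x1 + 10*x2, 2*x1 + 2*x2 = 11, 0 <= x_i <= 11
Step 1: y^k = 0.0, reduced costs: (13.0, 10.0)
  x^k = (0.0, 0.0), subgradient = b - a^T x = 11.0
  y^{k+1} = 0.0 + 0.2*11.0 = 2.2
Step 2: y^k = 2.2, reduced costs: (8.6, 5.6)
  x^k = (0.0, 0.0), subgradient = b - a^T x = 11.0
  y^{k+1} = 2.2 + 0.2*11.0 = 4.4
Dual objective at y_2 = 4.4: reduced costs (4.2, 1.2), box minimizer x = (0.0, 0.0)
g(y_2) = b*y + (c1 - a1*y)*x1 + (c2 - a2*y)*x2 = 11*4.4 + 4.2*0.0 + 1.2*0.0 = 48.4 + 0.0 + 0.0 = 48.4


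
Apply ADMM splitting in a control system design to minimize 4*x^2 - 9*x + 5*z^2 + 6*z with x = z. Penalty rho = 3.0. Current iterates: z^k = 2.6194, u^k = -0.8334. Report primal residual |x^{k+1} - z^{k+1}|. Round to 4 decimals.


ADMM iteration with rho = 3.0, z^k = 2.6194, u^k = -0.8334
Step 1: x-update.
Minimize 4*x^2 - 9*x + (3.0/2)*(x - 2.6194 - 0.8334)^2
FOC: (2*4 + 3.0)*x = 9 + 3.0*(2.6194 + 0.8334)
x^{k+1} = 1.7599
Step 2: z-update.
Minimize 5*z^2 + 6*z + (3.0/2)*(1.7599 - z - 0.8334)^2
FOC: (2*5 + 3.0)*z = -6 + 3.0*(1.7599 - 0.8334)
z^{k+1} = -0.2477
Step 3: u-update.
u^{k+1} = -0.8334 + 1.7599 + 0.2477 = 1.1742
Step 4: Primal residual = |1.7599 + 0.2477| = 2.0076


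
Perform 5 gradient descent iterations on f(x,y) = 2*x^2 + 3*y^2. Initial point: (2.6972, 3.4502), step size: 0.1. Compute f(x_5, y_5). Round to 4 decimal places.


Gradient descent on f(x,y) = 2*x^2 + 3*y^2.
Starting point: (2.6972, 3.4502), alpha = 0.1
Step 1: grad_x = 2*2*2.6972 = 10.7888, grad_y = 2*3*3.4502 = 20.7012
  x_1 = 2.6972 - 0.1*10.7888 = 1.6183
  y_1 = 3.4502 - 0.1*20.7012 = 1.3801
Step 2: grad_x = 2*2*1.6183 = 6.4733, grad_y = 2*3*1.3801 = 8.2805
  x_2 = 1.6183 - 0.1*6.4733 = 0.971
  y_2 = 1.3801 - 0.1*8.2805 = 0.552
Step 3: grad_x = 2*2*0.971 = 3.884, grad_y = 2*3*0.552 = 3.3122
  x_3 = 0.971 - 0.1*3.884 = 0.5826
  y_3 = 0.552 - 0.1*3.3122 = 0.2208
Step 4: grad_x = 2*2*0.5826 = 2.3304, grad_y = 2*3*0.2208 = 1.3249
  x_4 = 0.5826 - 0.1*2.3304 = 0.3496
  y_4 = 0.2208 - 0.1*1.3249 = 0.0883
Step 5: grad_x = 2*2*0.3496 = 1.3982, grad_y = 2*3*0.0883 = 0.53
  x_5 = 0.3496 - 0.1*1.3982 = 0.2097
  y_5 = 0.0883 - 0.1*0.53 = 0.0353
f(0.2097, 0.0353) = 2*0.2097^2 + 3*0.0353^2 = 0.0917


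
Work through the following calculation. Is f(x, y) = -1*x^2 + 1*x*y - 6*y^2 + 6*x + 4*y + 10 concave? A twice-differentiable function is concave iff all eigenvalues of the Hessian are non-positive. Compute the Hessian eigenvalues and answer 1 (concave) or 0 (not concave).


The Hessian of f(x,y) = -1*x^2 + 1*x*y - 6*y^2 + 6*x + 4*y + 10 is:
H = [[-2, 1], [1, -12]]
Trace = -2 - 12 = -14
Determinant = -2*-12 - (1)^2 = 23
Discriminant = (-14)^2 - 4*23 = 104.0
Eigenvalues: lambda_1 = -12.099, lambda_2 = -1.901
The function is concave.

1


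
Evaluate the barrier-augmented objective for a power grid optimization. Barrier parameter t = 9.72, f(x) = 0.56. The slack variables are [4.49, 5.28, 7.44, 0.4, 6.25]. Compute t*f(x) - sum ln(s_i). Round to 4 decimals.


Step 1: Compute log-barrier.
ln values: [1.5019, 1.6639, 2.0069, -0.9163, 1.8326]
phi = -(1.5019 + 1.6639 + 2.0069 - 0.9163 + 1.8326) = -6.0889
Step 2: Compute augmented objective.
t*f(x) = 9.72*0.56 = 5.4432
Total = 5.4432 - 6.0889 = -0.6457


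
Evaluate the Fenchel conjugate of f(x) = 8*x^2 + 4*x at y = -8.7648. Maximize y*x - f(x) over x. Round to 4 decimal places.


f*(y) = sup_x {y*x - a*x^2 - b*x} = sup_x {(y-b)*x - a*x^2}
FOC: (y - b) - 2a*x = 0 => x* = (y - b)/(2a)
x* = (-8.7648 - 4)/(2*8) = -0.7978
f*(-8.7648) = (y-b)^2/(4a) = (-8.7648 - 4)^2/(4*8)
= 162.9401/32 = 5.0919


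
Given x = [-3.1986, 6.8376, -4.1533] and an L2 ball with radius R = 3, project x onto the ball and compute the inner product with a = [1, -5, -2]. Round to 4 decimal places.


Step 1: Compute ||x|| (intermediates to 6 decimals).
||x|| = sqrt((-3.1986)^2 + 6.8376^2 + (-4.1533)^2) = 8.615899
Step 2: Project.
Since ||x|| > R, scale = R/||x|| = 3/8.615899 = 0.348193, proj(x) = scale * x
proj(x) = [-1.11373, 2.380804, -1.44615]
Step 3: Dot product.
a^T * proj(x) = 1*(-1.11373) - 5*2.380804 - 2*(-1.44615) = -10.1255


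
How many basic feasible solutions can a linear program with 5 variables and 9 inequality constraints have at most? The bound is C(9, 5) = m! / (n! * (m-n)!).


Each vertex corresponds to some choice of n active constraints out of m, so the number of vertices is at most C(m, n) = m! / (n!(m-n)!).
m = 9, n = 5
Numerator: 9 * 8 * 7 * 6 * 5
Denominator: 5! = 120
C(9, 5) = 126


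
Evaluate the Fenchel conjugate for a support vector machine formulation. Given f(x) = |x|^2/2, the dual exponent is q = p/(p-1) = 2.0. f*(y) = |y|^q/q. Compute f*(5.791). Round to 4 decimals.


The conjugate exponent q satisfies 1/p + 1/q = 1.
p = 2, so q = 2/(2 - 1) = 2.0
|y|^q = 5.791^2.0 = 33.5357
f*(5.791) = 33.5357 / 2.0 = 16.7678


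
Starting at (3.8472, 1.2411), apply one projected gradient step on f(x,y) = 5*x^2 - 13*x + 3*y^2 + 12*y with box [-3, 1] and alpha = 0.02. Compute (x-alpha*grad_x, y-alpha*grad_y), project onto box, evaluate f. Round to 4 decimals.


Step 1: Compute gradient at (3.8472, 1.2411).
grad_x = 2*5*3.8472 - 13 = 25.472
grad_y = 2*3*1.2411 + 12 = 19.4466
Step 2: Gradient step.
x_raw = 3.8472 - 0.02*25.472 = 3.3378
y_raw = 1.2411 - 0.02*19.4466 = 0.8522
Step 3: Project onto [-3, 1].
x_proj = clip(3.3378) = 1.0
y_proj = clip(0.8522) = 0.8522
Step 4: Evaluate f.
f(1.0, 0.8522) = 4.4046


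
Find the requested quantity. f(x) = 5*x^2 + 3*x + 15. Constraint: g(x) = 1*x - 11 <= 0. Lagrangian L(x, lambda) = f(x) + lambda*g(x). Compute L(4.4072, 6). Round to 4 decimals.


Step 1: Evaluate f(x).
f(4.4072) = 5*4.4072^2 + 3*4.4072 + 15 = 125.3387
Step 2: Evaluate g(x).
g(4.4072) = 1*4.4072 - 11 = -6.5928
Step 3: Compute Lagrangian.
L = 125.3387 + 6*-6.5928 = 85.7819


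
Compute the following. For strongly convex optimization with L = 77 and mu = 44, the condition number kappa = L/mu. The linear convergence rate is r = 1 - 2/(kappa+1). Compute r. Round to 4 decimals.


Step 1: Compute the condition number.
kappa = L/mu = 77/44 = 1.75
Step 2: Compute the convergence rate.
r = 1 - 2/(kappa + 1) = 1 - 2*mu/(L + mu) = (L - mu)/(L + mu) = 33/121 = 0.2727


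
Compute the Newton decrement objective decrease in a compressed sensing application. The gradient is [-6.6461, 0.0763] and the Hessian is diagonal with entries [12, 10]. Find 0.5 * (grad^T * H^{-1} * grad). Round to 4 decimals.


Step 1: H is diagonal, so H^(-1) * g = [-0.5538, 0.0076].
Step 2: g^T H^(-1) g = sum_i g_i^2 / H_ii
  = (-6.6461)^2/12 + (0.0763)^2/10
  = 3.6809 + 0.0006 = 3.6815
Step 3: Objective decrease = 0.5 * g^T H^(-1) g = 1.8407


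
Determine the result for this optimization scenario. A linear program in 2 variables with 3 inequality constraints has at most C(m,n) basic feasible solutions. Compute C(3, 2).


Each vertex corresponds to some choice of n active constraints out of m, so the number of vertices is at most C(m, n) = m! / (n!(m-n)!).
m = 3, n = 2
Numerator: 3 * 2
Denominator: 2! = 2
C(3, 2) = 3


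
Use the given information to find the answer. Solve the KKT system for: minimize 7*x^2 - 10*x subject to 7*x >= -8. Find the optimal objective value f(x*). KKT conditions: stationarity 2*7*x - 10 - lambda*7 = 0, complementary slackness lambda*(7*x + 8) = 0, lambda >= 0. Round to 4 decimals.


Step 1: Try lambda = 0 (constraint inactive).
Stationarity: 2*7*x - 10 = 0
x* = 10/(2*7) = 5/7 = 0.7143 (rounded; the exact value 5/7 is used below)
Check constraint: 7*0.7143 = 5.0001 >= -8 -- satisfied.
Step 2: Compute optimal value.
f(x*) = 7*(5/7)^2 - 10*(5/7) = -3.5714


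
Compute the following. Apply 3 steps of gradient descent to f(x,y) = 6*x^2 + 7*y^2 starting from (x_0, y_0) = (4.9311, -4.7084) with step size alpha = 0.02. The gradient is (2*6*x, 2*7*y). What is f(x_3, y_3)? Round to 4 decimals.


Gradient descent on f(x,y) = 6*x^2 + 7*y^2.
Starting point: (4.9311, -4.7084), alpha = 0.02
Step 1: grad_x = 2*6*4.9311 = 59.1732, grad_y = 2*7*-4.7084 = -65.9176
  x_1 = 4.9311 - 0.02*59.1732 = 3.7476
  y_1 = -4.7084 - 0.02*-65.9176 = -3.39
Step 2: grad_x = 2*6*3.7476 = 44.9716, grad_y = 2*7*-3.39 = -47.4607
  x_2 = 3.7476 - 0.02*44.9716 = 2.8482
  y_2 = -3.39 - 0.02*-47.4607 = -2.4408
Step 3: grad_x = 2*6*2.8482 = 34.1784, grad_y = 2*7*-2.4408 = -34.1717
  x_3 = 2.8482 - 0.02*34.1784 = 2.1646
  y_3 = -2.4408 - 0.02*-34.1717 = -1.7574
f(2.1646, -1.7574) = 6*2.1646^2 + 7*(-1.7574)^2 = 49.7331


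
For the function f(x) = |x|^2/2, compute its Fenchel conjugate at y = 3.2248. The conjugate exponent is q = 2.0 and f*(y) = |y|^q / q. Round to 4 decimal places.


The conjugate exponent q satisfies 1/p + 1/q = 1.
p = 2, so q = 2/(2 - 1) = 2.0
|y|^q = 3.2248^2.0 = 10.3993
f*(3.2248) = 10.3993 / 2.0 = 5.1997


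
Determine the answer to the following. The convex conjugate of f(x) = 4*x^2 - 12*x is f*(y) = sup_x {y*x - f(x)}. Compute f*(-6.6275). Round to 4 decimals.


f*(y) = sup_x {y*x - a*x^2 - b*x} = sup_x {(y-b)*x - a*x^2}
FOC: (y - b) - 2a*x = 0 => x* = (y - b)/(2a)
x* = (-6.6275 + 12)/(2*4) = 0.6716
f*(-6.6275) = (y-b)^2/(4a) = (-6.6275 + 12)^2/(4*4)
= 28.8638/16 = 1.804


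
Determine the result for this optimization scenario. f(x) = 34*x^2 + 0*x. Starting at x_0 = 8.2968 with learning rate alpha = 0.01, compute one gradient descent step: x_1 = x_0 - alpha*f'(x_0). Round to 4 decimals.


We compute the gradient at x_0 and apply the update.
f'(x) = 68*x + 0
f'(8.2968) = 68*8.2968 + 0 = 564.1824
x_1 = 8.2968 - 0.01*564.1824 = 2.655


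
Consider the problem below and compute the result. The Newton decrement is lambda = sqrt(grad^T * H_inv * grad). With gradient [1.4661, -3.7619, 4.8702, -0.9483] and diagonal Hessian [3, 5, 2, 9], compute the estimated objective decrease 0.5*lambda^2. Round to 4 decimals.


Step 1: H is diagonal, so H^(-1) * g = [0.4887, -0.7524, 2.4351, -0.1054].
Step 2: g^T H^(-1) g = sum_i g_i^2 / H_ii
  = (1.4661)^2/3 + (-3.7619)^2/5 + (4.8702)^2/2 + (-0.9483)^2/9
  = 0.7165 + 2.8304 + 11.8594 + 0.0999 = 15.5062
Step 3: Objective decrease = 0.5 * g^T H^(-1) g = 7.7531


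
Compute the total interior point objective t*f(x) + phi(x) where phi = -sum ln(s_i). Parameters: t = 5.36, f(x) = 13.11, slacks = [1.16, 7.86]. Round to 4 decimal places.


Step 1: Compute log-barrier.
ln values: [0.1484, 2.0618]
phi = -(0.1484 + 2.0618) = -2.2102
Step 2: Compute augmented objective.
t*f(x) = 5.36*13.11 = 70.2696
Total = 70.2696 - 2.2102 = 68.0594


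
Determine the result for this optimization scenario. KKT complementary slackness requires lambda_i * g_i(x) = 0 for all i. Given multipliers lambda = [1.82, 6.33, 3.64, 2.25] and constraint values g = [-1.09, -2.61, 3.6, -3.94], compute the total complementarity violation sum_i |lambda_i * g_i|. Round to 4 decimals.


KKT complementary slackness check:
lambda_1 * g_1 = 1.82 * -1.09 = -1.9838
lambda_2 * g_2 = 6.33 * -2.61 = -16.5213
lambda_3 * g_3 = 3.64 * 3.6 = 13.104
lambda_4 * g_4 = 2.25 * -3.94 = -8.865
Total violation = 1.9838 + 16.5213 + 13.104 + 8.865 = 40.4741


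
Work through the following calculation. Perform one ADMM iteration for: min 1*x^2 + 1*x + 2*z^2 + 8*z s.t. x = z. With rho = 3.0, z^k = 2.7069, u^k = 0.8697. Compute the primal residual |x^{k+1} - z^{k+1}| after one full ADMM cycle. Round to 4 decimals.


ADMM iteration with rho = 3.0, z^k = 2.7069, u^k = 0.8697
Step 1: x-update.
Minimize 1*x^2 + 1*x + (3.0/2)*(x - 2.7069 + 0.8697)^2
FOC: (2*1 + 3.0)*x = -1 + 3.0*(2.7069 - 0.8697)
x^{k+1} = 0.9023
Step 2: z-update.
Minimize 2*z^2 + 8*z + (3.0/2)*(0.9023 - z + 0.8697)^2
FOC: (2*2 + 3.0)*z = -8 + 3.0*(0.9023 + 0.8697)
z^{k+1} = -0.3834
Step 3: u-update.
u^{k+1} = 0.8697 + 0.9023 + 0.3834 = 2.1554
Step 4: Primal residual = |0.9023 + 0.3834| = 1.2857


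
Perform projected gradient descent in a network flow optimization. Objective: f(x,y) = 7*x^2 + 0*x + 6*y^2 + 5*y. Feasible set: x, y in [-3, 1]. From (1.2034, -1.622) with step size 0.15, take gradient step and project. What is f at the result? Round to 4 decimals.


Step 1: Compute gradient at (1.2034, -1.622).
grad_x = 2*7*1.2034 + 0 = 16.8476
grad_y = 2*6*-1.622 + 5 = -14.464
Step 2: Gradient step.
x_raw = 1.2034 - 0.15*16.8476 = -1.3237
y_raw = -1.622 - 0.15*-14.464 = 0.5476
Step 3: Project onto [-3, 1].
x_proj = clip(-1.3237) = -1.3237
y_proj = clip(0.5476) = 0.5476
Step 4: Evaluate f.
f(-1.3237, 0.5476) = 16.8032


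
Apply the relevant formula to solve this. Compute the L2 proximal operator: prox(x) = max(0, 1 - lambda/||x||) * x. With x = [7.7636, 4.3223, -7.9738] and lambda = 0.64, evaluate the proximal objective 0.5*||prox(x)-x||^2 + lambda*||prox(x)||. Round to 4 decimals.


Step 1: Compute ||x||.
||x|| = 11.9389
Step 2: Compute scaling factor.
scale = max(0, 1 - 0.64/11.9389) = 0.9464
Step 3: prox(x) = [7.3474, 4.0906, -7.5464]
||prox(x)|| = 11.2989
Step 4: Proximal objective.
0.5*||prox-x||^2 = 0.2048
lambda*||prox|| = 7.2313
Total = 7.4361


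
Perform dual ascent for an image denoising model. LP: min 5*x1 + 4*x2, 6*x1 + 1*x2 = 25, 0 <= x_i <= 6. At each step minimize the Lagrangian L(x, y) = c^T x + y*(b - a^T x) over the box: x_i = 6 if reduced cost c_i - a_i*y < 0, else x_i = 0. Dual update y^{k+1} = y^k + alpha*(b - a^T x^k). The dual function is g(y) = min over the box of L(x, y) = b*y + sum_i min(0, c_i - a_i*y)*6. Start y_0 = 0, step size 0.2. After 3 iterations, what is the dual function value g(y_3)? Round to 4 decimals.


Dual ascent for LP: min 5*x1 + 4*x2, 6*x1 + 1*x2 = 25, 0 <= x_i <= 6
Step 1: y^k = 0.0, reduced costs: (5.0, 4.0)
  x^k = (0.0, 0.0), subgradient = b - a^T x = 25.0
  y^{k+1} = 0.0 + 0.2*25.0 = 5.0
Step 2: y^k = 5.0, reduced costs: (-25.0, -1.0)
  x^k = (6.0, 6.0), subgradient = b - a^T x = -17.0
  y^{k+1} = 5.0 + 0.2*-17.0 = 1.6
Step 3: y^k = 1.6, reduced costs: (-4.6, 2.4)
  x^k = (6.0, 0.0), subgradient = b - a^T x = -11.0
  y^{k+1} = 1.6 + 0.2*-11.0 = -0.6
Dual objective at y_3 = -0.6: reduced costs (8.6, 4.6), box minimizer x = (0.0, 0.0)
g(y_3) = b*y + (c1 - a1*y)*x1 + (c2 - a2*y)*x2 = 25*(-0.6) + 8.6*0.0 + 4.6*0.0 = -15.0 + 0.0 + 0.0 = -15.0


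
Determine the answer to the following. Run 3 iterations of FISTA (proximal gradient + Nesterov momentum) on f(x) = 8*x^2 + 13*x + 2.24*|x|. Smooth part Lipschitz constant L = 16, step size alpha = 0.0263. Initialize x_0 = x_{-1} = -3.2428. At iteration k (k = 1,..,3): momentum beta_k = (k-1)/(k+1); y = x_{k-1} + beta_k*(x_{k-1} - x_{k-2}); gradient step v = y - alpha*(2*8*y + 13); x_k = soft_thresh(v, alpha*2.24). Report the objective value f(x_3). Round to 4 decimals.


FISTA on f(x) = 8*x^2 + 13*x + 2.24*|x|
L = 16, alpha = 0.0263
Iteration 1: beta = 0.0, y = -3.2428 + 0.0*(-3.2428 + 3.2428) = -3.2428
  grad(y) = -38.8848, v = y - alpha*grad = -2.2201
  prox(v) = soft_thresh(-2.2201, 0.0589) = -2.1612
Iteration 2: beta = 0.3333, y = -2.1612 + 0.3333*(-2.1612 + 3.2428) = -1.8007
  grad(y) = -15.811, v = y - alpha*grad = -1.3849
  prox(v) = soft_thresh(-1.3849, 0.0589) = -1.3259
Iteration 3: beta = 0.5, y = -1.3259 + 0.5*(-1.3259 + 2.1612) = -0.9083
  grad(y) = -1.533, v = y - alpha*grad = -0.868
  prox(v) = soft_thresh(-0.868, 0.0589) = -0.8091
f(x_3) = 8*(-0.8091)^2 + 13*(-0.8091) + 2.24*|-0.8091| = -3.4688


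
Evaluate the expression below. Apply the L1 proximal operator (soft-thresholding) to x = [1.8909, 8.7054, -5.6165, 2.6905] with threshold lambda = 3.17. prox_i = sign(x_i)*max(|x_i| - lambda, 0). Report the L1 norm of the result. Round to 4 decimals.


Soft-thresholding with lambda = 3.17:
prox(1.8909) = sign(1.8909)*max(|1.8909| - 3.17, 0) = 0.0
prox(8.7054) = sign(8.7054)*max(|8.7054| - 3.17, 0) = 5.5354
prox(-5.6165) = sign(-5.6165)*max(|-5.6165| - 3.17, 0) = -2.4465
prox(2.6905) = sign(2.6905)*max(|2.6905| - 3.17, 0) = 0.0
prox(x) = [0.0, 5.5354, -2.4465, 0.0]
||prox(x)||_1 = 0.0 + 5.5354 + 2.4465 + 0.0 = 7.9819


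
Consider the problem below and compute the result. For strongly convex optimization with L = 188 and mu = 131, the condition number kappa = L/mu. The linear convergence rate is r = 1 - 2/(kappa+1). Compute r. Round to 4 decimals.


Step 1: Compute the condition number.
kappa = L/mu = 188/131 = 1.4351
Step 2: Compute the convergence rate.
r = 1 - 2/(kappa + 1) = 1 - 2*mu/(L + mu) = (L - mu)/(L + mu) = 57/319 = 0.1787


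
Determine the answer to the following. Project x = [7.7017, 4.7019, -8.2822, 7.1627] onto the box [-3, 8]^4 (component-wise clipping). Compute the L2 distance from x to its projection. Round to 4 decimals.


Project each component onto [-3, 8].
clip(7.7017) = 7.7017, clip(4.7019) = 4.7019, clip(-8.2822) = -3.0, clip(7.1627) = 7.1627
Projection = [7.7017, 4.7019, -3.0, 7.1627]
Squared diffs: [0.0, 0.0, 27.9016, 0.0]
Distance = sqrt(27.9016) = 5.2822


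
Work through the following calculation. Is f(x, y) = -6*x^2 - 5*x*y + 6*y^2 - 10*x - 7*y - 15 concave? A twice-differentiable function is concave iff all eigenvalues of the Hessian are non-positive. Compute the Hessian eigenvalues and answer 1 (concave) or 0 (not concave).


The Hessian of f(x,y) = -6*x^2 - 5*x*y + 6*y^2 - 10*x - 7*y - 15 is:
H = [[-12, -5], [-5, 12]]
Trace = -12 + 12 = 0
Determinant = -12*12 - (-5)^2 = -169
Discriminant = (0)^2 - 4*-169 = 676.0
Eigenvalues: lambda_1 = -13.0, lambda_2 = 13.0
The function is not concave.

0


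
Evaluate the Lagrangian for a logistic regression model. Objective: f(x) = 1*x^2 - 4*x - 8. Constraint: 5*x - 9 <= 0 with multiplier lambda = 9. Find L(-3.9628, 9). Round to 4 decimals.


Step 1: Evaluate f(x).
f(-3.9628) = 1*(-3.9628)^2 - 4*(-3.9628) - 8 = 23.555
Step 2: Evaluate g(x).
g(-3.9628) = 5*-3.9628 - 9 = -28.814
Step 3: Compute Lagrangian.
L = 23.555 + 9*-28.814 = -235.771


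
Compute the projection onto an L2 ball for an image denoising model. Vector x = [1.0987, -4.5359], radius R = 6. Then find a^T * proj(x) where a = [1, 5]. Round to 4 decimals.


Step 1: Compute ||x|| (intermediates to 6 decimals).
||x|| = sqrt(1.0987^2 + (-4.5359)^2) = 4.667069
Step 2: Project.
Since ||x|| <= R, proj = x (no scaling needed).
proj(x) = [1.0987, -4.5359]
Step 3: Dot product.
a^T * proj(x) = 1*1.0987 + 5*(-4.5359) = -21.5808


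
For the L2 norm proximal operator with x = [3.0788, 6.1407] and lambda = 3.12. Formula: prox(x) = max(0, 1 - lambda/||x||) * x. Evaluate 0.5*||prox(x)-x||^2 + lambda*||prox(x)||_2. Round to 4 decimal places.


Step 1: Compute ||x||.
||x|| = 6.8693
Step 2: Compute scaling factor.
scale = max(0, 1 - 3.12/6.8693) = 0.5458
Step 3: prox(x) = [1.6804, 3.3516]
||prox(x)|| = 3.7493
Step 4: Proximal objective.
0.5*||prox-x||^2 = 4.8672
lambda*||prox|| = 11.6978
Total = 16.565


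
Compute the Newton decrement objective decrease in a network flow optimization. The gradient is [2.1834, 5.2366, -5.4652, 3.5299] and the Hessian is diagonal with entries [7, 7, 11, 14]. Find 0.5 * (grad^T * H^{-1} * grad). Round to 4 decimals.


Step 1: H is diagonal, so H^(-1) * g = [0.3119, 0.7481, -0.4968, 0.2521].
Step 2: g^T H^(-1) g = sum_i g_i^2 / H_ii
  = (2.1834)^2/7 + (5.2366)^2/7 + (-5.4652)^2/11 + (3.5299)^2/14
  = 0.681 + 3.9174 + 2.7153 + 0.89 = 8.2038
Step 3: Objective decrease = 0.5 * g^T H^(-1) g = 4.1019


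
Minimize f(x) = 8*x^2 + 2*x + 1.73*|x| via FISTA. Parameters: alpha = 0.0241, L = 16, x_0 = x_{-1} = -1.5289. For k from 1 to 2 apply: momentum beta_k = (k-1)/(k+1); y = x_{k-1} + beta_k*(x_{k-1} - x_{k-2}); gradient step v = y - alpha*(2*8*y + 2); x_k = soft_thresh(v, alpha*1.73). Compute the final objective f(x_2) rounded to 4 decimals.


FISTA on f(x) = 8*x^2 + 2*x + 1.73*|x|
L = 16, alpha = 0.0241
Iteration 1: beta = 0.0, y = -1.5289 + 0.0*(-1.5289 + 1.5289) = -1.5289
  grad(y) = -22.4624, v = y - alpha*grad = -0.9876
  prox(v) = soft_thresh(-0.9876, 0.0417) = -0.9459
Iteration 2: beta = 0.3333, y = -0.9459 + 0.3333*(-0.9459 + 1.5289) = -0.7515
  grad(y) = -10.0243, v = y - alpha*grad = -0.5099
  prox(v) = soft_thresh(-0.5099, 0.0417) = -0.4682
f(x_2) = 8*(-0.4682)^2 + 2*(-0.4682) + 1.73*|-0.4682| = 1.6276


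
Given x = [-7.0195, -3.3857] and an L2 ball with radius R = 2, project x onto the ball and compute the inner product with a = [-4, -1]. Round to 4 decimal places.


Step 1: Compute ||x|| (intermediates to 6 decimals).
||x|| = sqrt((-7.0195)^2 + (-3.3857)^2) = 7.793353
Step 2: Project.
Since ||x|| > R, scale = R/||x|| = 2/7.793353 = 0.256629, proj(x) = scale * x
proj(x) = [-1.801407, -0.868869]
Step 3: Dot product.
a^T * proj(x) = -4*(-1.801407) - 1*(-0.868869) = 8.0745


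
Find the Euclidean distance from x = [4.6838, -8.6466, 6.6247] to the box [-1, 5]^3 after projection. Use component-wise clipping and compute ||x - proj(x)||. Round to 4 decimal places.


Project each component onto [-1, 5].
clip(4.6838) = 4.6838, clip(-8.6466) = -1.0, clip(6.6247) = 5.0
Projection = [4.6838, -1.0, 5.0]
Squared diffs: [0.0, 58.4705, 2.6397]
Distance = sqrt(61.1102) = 7.8173


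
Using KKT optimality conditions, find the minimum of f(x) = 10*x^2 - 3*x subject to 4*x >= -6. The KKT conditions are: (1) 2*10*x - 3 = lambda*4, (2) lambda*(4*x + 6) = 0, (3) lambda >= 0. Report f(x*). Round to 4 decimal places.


Step 1: Try lambda = 0 (constraint inactive).
Stationarity: 2*10*x - 3 = 0
x* = 3/(2*10) = 0.15
Check constraint: 4*0.15 = 0.6 >= -6 -- satisfied.
Step 2: Compute optimal value.
f(x*) = 10*0.15^2 - 3*0.15 = -0.225


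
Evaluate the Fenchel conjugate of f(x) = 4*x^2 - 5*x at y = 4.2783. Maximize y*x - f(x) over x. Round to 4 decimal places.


f*(y) = sup_x {y*x - a*x^2 - b*x} = sup_x {(y-b)*x - a*x^2}
FOC: (y - b) - 2a*x = 0 => x* = (y - b)/(2a)
x* = (4.2783 + 5)/(2*4) = 1.1598
f*(4.2783) = (y-b)^2/(4a) = (4.2783 + 5)^2/(4*4)
= 86.0869/16 = 5.3804


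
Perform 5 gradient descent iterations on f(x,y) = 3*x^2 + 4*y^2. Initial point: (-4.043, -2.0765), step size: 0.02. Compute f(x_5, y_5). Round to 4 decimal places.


Gradient descent on f(x,y) = 3*x^2 + 4*y^2.
Starting point: (-4.043, -2.0765), alpha = 0.02
Step 1: grad_x = 2*3*-4.043 = -24.258, grad_y = 2*4*-2.0765 = -16.612
  x_1 = -4.043 - 0.02*-24.258 = -3.5578
  y_1 = -2.0765 - 0.02*-16.612 = -1.7443
Step 2: grad_x = 2*3*-3.5578 = -21.347, grad_y = 2*4*-1.7443 = -13.9541
  x_2 = -3.5578 - 0.02*-21.347 = -3.1309
  y_2 = -1.7443 - 0.02*-13.9541 = -1.4652
Step 3: grad_x = 2*3*-3.1309 = -18.7854, grad_y = 2*4*-1.4652 = -11.7214
  x_3 = -3.1309 - 0.02*-18.7854 = -2.7552
  y_3 = -1.4652 - 0.02*-11.7214 = -1.2307
Step 4: grad_x = 2*3*-2.7552 = -16.5311, grad_y = 2*4*-1.2307 = -9.846
  x_4 = -2.7552 - 0.02*-16.5311 = -2.4246
  y_4 = -1.2307 - 0.02*-9.846 = -1.0338
Step 5: grad_x = 2*3*-2.4246 = -14.5474, grad_y = 2*4*-1.0338 = -8.2706
  x_5 = -2.4246 - 0.02*-14.5474 = -2.1336
  y_5 = -1.0338 - 0.02*-8.2706 = -0.8684
f(-2.1336, -0.8684) = 3*(-2.1336)^2 + 4*(-0.8684)^2 = 16.6736


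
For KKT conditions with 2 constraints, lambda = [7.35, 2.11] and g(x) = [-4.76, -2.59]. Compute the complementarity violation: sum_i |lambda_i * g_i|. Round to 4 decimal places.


KKT complementary slackness check:
lambda_1 * g_1 = 7.35 * -4.76 = -34.986
lambda_2 * g_2 = 2.11 * -2.59 = -5.4649
Total violation = 34.986 + 5.4649 = 40.4509


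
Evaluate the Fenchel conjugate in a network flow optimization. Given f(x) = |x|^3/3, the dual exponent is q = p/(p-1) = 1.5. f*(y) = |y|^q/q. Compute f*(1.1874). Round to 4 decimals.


The conjugate exponent q satisfies 1/p + 1/q = 1.
p = 3, so q = 3/(3 - 1) = 1.5
|y|^q = 1.1874^1.5 = 1.2939
f*(1.1874) = 1.2939 / 1.5 = 0.8626


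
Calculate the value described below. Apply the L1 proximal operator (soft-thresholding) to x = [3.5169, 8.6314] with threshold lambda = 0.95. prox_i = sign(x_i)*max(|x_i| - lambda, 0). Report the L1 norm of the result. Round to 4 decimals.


Soft-thresholding with lambda = 0.95:
prox(3.5169) = sign(3.5169)*max(|3.5169| - 0.95, 0) = 2.5669
prox(8.6314) = sign(8.6314)*max(|8.6314| - 0.95, 0) = 7.6814
prox(x) = [2.5669, 7.6814]
||prox(x)||_1 = 2.5669 + 7.6814 = 10.2483


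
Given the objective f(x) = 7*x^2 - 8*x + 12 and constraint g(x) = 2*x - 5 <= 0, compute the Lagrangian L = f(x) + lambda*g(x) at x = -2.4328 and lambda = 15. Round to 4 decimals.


Step 1: Evaluate f(x).
f(-2.4328) = 7*(-2.4328)^2 - 8*(-2.4328) + 12 = 72.892
Step 2: Evaluate g(x).
g(-2.4328) = 2*-2.4328 - 5 = -9.8656
Step 3: Compute Lagrangian.
L = 72.892 + 15*-9.8656 = -75.092


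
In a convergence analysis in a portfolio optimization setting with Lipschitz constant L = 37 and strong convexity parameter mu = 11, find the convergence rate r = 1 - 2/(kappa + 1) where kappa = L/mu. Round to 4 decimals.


Step 1: Compute the condition number.
kappa = L/mu = 37/11 = 3.3636
Step 2: Compute the convergence rate.
r = 1 - 2/(kappa + 1) = 1 - 2*mu/(L + mu) = (L - mu)/(L + mu) = 26/48 = 0.5417


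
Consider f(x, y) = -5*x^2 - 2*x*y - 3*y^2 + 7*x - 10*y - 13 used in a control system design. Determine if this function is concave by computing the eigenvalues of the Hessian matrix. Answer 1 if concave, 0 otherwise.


The Hessian of f(x,y) = -5*x^2 - 2*x*y - 3*y^2 + 7*x - 10*y - 13 is:
H = [[-10, -2], [-2, -6]]
Trace = -10 - 6 = -16
Determinant = -10*-6 - (-2)^2 = 56
Discriminant = (-16)^2 - 4*56 = 32.0
Eigenvalues: lambda_1 = -10.8284, lambda_2 = -5.1716
The function is concave.

1


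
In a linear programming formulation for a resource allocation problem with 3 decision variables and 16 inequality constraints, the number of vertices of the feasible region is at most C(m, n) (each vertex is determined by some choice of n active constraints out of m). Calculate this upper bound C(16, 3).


Each vertex corresponds to some choice of n active constraints out of m, so the number of vertices is at most C(m, n) = m! / (n!(m-n)!).
m = 16, n = 3
Numerator: 16 * 15 * 14
Denominator: 3! = 6
C(16, 3) = 560


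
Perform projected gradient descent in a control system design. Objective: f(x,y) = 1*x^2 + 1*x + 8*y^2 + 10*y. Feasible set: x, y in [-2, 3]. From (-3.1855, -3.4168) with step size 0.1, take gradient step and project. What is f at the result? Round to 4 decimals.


Step 1: Compute gradient at (-3.1855, -3.4168).
grad_x = 2*1*-3.1855 + 1 = -5.371
grad_y = 2*8*-3.4168 + 10 = -44.6688
Step 2: Gradient step.
x_raw = -3.1855 - 0.1*-5.371 = -2.6484
y_raw = -3.4168 - 0.1*-44.6688 = 1.0501
Step 3: Project onto [-2, 3].
x_proj = clip(-2.6484) = -2.0
y_proj = clip(1.0501) = 1.0501
Step 4: Evaluate f.
f(-2.0, 1.0501) = 21.3221


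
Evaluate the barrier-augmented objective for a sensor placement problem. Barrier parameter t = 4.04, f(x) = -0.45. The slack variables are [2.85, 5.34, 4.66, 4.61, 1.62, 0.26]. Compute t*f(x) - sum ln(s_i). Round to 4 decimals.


Step 1: Compute log-barrier.
ln values: [1.0473, 1.6752, 1.539, 1.5282, 0.4824, -1.3471]
phi = -(1.0473 + 1.6752 + 1.539 + 1.5282 + 0.4824 - 1.3471) = -4.9251
Step 2: Compute augmented objective.
t*f(x) = 4.04*-0.45 = -1.818
Total = -1.818 - 4.9251 = -6.7431


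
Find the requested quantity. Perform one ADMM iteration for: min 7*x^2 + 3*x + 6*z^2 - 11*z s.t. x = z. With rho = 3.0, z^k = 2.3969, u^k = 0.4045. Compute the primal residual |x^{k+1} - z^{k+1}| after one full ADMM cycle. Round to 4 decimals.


ADMM iteration with rho = 3.0, z^k = 2.3969, u^k = 0.4045
Step 1: x-update.
Minimize 7*x^2 + 3*x + (3.0/2)*(x - 2.3969 + 0.4045)^2
FOC: (2*7 + 3.0)*x = -3 + 3.0*(2.3969 - 0.4045)
x^{k+1} = 0.1751
Step 2: z-update.
Minimize 6*z^2 - 11*z + (3.0/2)*(0.1751 - z + 0.4045)^2
FOC: (2*6 + 3.0)*z = 11 + 3.0*(0.1751 + 0.4045)
z^{k+1} = 0.8493
Step 3: u-update.
u^{k+1} = 0.4045 + 0.1751 - 0.8493 = -0.2696
Step 4: Primal residual = |0.1751 - 0.8493| = 0.6741


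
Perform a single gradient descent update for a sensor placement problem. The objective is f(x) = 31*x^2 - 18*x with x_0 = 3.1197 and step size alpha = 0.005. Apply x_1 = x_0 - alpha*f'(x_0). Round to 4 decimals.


We compute the gradient at x_0 and apply the update.
f'(x) = 62*x - 18
f'(3.1197) = 62*3.1197 - 18 = 175.4214
x_1 = 3.1197 - 0.005*175.4214 = 2.2426


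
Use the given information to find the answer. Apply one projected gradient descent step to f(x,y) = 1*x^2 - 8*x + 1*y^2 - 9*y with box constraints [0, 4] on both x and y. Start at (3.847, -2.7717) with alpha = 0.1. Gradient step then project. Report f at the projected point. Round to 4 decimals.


Step 1: Compute gradient at (3.847, -2.7717).
grad_x = 2*1*3.847 - 8 = -0.306
grad_y = 2*1*-2.7717 - 9 = -14.5434
Step 2: Gradient step.
x_raw = 3.847 - 0.1*-0.306 = 3.8776
y_raw = -2.7717 - 0.1*-14.5434 = -1.3174
Step 3: Project onto [0, 4].
x_proj = clip(3.8776) = 3.8776
y_proj = clip(-1.3174) = 0.0
Step 4: Evaluate f.
f(3.8776, 0.0) = -15.985


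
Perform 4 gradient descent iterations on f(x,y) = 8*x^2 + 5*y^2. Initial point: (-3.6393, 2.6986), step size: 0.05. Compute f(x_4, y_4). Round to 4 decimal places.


Gradient descent on f(x,y) = 8*x^2 + 5*y^2.
Starting point: (-3.6393, 2.6986), alpha = 0.05
Step 1: grad_x = 2*8*-3.6393 = -58.2288, grad_y = 2*5*2.6986 = 26.986
  x_1 = -3.6393 - 0.05*-58.2288 = -0.7279
  y_1 = 2.6986 - 0.05*26.986 = 1.3493
Step 2: grad_x = 2*8*-0.7279 = -11.6458, grad_y = 2*5*1.3493 = 13.493
  x_2 = -0.7279 - 0.05*-11.6458 = -0.1456
  y_2 = 1.3493 - 0.05*13.493 = 0.6747
Step 3: grad_x = 2*8*-0.1456 = -2.3292, grad_y = 2*5*0.6747 = 6.7465
  x_3 = -0.1456 - 0.05*-2.3292 = -0.0291
  y_3 = 0.6747 - 0.05*6.7465 = 0.3373
Step 4: grad_x = 2*8*-0.0291 = -0.4658, grad_y = 2*5*0.3373 = 3.3733
  x_4 = -0.0291 - 0.05*-0.4658 = -0.0058
  y_4 = 0.3373 - 0.05*3.3733 = 0.1687
f(-0.0058, 0.1687) = 8*(-0.0058)^2 + 5*0.1687^2 = 0.1425


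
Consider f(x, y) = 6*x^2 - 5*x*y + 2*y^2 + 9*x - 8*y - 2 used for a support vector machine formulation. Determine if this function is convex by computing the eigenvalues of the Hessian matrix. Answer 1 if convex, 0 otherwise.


The Hessian of f(x,y) = 6*x^2 - 5*x*y + 2*y^2 + 9*x - 8*y - 2 is:
H = [[12, -5], [-5, 4]]
Trace = 12 + 4 = 16
Determinant = 12*4 - (-5)^2 = 23
Discriminant = (16)^2 - 4*23 = 164.0
Eigenvalues: lambda_1 = 1.5969, lambda_2 = 14.4031
The function is convex.

1


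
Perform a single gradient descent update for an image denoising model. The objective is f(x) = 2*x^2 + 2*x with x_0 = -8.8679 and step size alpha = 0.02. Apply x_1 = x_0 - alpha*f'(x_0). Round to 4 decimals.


We compute the gradient at x_0 and apply the update.
f'(x) = 4*x + 2
f'(-8.8679) = 4*-8.8679 + 2 = -33.4716
x_1 = -8.8679 - 0.02*-33.4716 = -8.1985


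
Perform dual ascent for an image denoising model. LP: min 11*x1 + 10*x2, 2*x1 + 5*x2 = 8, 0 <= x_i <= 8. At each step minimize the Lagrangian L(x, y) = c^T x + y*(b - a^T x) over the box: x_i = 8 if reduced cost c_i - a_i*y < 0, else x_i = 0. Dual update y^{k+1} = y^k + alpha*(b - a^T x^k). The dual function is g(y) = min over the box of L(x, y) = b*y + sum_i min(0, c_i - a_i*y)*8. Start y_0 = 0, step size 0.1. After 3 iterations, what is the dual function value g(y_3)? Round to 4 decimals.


Dual ascent for LP: min 11*x1 + 10*x2, 2*x1 + 5*x2 = 8, 0 <= x_i <= 8
Step 1: y^k = 0.0, reduced costs: (11.0, 10.0)
  x^k = (0.0, 0.0), subgradient = b - a^T x = 8.0
  y^{k+1} = 0.0 + 0.1*8.0 = 0.8
Step 2: y^k = 0.8, reduced costs: (9.4, 6.0)
  x^k = (0.0, 0.0), subgradient = b - a^T x = 8.0
  y^{k+1} = 0.8 + 0.1*8.0 = 1.6
Step 3: y^k = 1.6, reduced costs: (7.8, 2.0)
  x^k = (0.0, 0.0), subgradient = b - a^T x = 8.0
  y^{k+1} = 1.6 + 0.1*8.0 = 2.4
Dual objective at y_3 = 2.4: reduced costs (6.2, -2.0), box minimizer x = (0.0, 8.0)
g(y_3) = b*y + (c1 - a1*y)*x1 + (c2 - a2*y)*x2 = 8*2.4 + 6.2*0.0 + (-2.0)*8.0 = 19.2 + 0.0 - 16.0 = 3.2


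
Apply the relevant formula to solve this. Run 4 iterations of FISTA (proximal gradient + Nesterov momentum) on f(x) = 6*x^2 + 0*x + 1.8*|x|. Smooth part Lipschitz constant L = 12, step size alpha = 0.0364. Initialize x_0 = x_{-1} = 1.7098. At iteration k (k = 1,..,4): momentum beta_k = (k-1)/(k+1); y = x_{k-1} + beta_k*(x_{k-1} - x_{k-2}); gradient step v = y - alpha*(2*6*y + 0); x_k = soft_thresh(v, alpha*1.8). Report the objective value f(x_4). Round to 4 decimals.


FISTA on f(x) = 6*x^2 + 0*x + 1.8*|x|
L = 12, alpha = 0.0364
Iteration 1: beta = 0.0, y = 1.7098 + 0.0*(1.7098 - 1.7098) = 1.7098
  grad(y) = 20.5176, v = y - alpha*grad = 0.963
  prox(v) = soft_thresh(0.963, 0.0655) = 0.8974
Iteration 2: beta = 0.3333, y = 0.8974 + 0.3333*(0.8974 - 1.7098) = 0.6267
  grad(y) = 7.5198, v = y - alpha*grad = 0.3529
  prox(v) = soft_thresh(0.3529, 0.0655) = 0.2874
Iteration 3: beta = 0.5, y = 0.2874 + 0.5*(0.2874 - 0.8974) = -0.0176
  grad(y) = -0.2112, v = y - alpha*grad = -0.0099
  prox(v) = soft_thresh(-0.0099, 0.0655) = 0.0
Iteration 4: beta = 0.6, y = 0.0 + 0.6*(0.0 - 0.2874) = -0.1724
  grad(y) = -2.0694, v = y - alpha*grad = -0.0971
  prox(v) = soft_thresh(-0.0971, 0.0655) = -0.0316
f(x_4) = 6*(-0.0316)^2 + 0*(-0.0316) + 1.8*|-0.0316| = 0.0629


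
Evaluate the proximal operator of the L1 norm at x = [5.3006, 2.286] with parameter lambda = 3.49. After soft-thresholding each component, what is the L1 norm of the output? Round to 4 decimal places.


Soft-thresholding with lambda = 3.49:
prox(5.3006) = sign(5.3006)*max(|5.3006| - 3.49, 0) = 1.8106
prox(2.286) = sign(2.286)*max(|2.286| - 3.49, 0) = 0.0
prox(x) = [1.8106, 0.0]
||prox(x)||_1 = 1.8106 + 0.0 = 1.8106


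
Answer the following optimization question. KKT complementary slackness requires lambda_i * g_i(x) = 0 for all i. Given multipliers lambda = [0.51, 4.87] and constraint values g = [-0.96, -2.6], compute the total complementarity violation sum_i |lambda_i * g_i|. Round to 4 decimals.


KKT complementary slackness check:
lambda_1 * g_1 = 0.51 * -0.96 = -0.4896
lambda_2 * g_2 = 4.87 * -2.6 = -12.662
Total violation = 0.4896 + 12.662 = 13.1516


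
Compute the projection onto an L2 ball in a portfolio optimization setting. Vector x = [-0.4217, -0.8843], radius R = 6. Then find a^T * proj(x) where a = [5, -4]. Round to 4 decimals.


Step 1: Compute ||x|| (intermediates to 6 decimals).
||x|| = sqrt((-0.4217)^2 + (-0.8843)^2) = 0.979703
Step 2: Project.
Since ||x|| <= R, proj = x (no scaling needed).
proj(x) = [-0.4217, -0.8843]
Step 3: Dot product.
a^T * proj(x) = 5*(-0.4217) - 4*(-0.8843) = 1.4287


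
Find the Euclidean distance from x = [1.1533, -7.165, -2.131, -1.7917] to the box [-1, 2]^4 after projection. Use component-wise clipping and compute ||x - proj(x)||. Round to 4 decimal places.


Project each component onto [-1, 2].
clip(1.1533) = 1.1533, clip(-7.165) = -1.0, clip(-2.131) = -1.0, clip(-1.7917) = -1.0
Projection = [1.1533, -1.0, -1.0, -1.0]
Squared diffs: [0.0, 38.0072, 1.2792, 0.6268]
Distance = sqrt(39.9132) = 6.3177


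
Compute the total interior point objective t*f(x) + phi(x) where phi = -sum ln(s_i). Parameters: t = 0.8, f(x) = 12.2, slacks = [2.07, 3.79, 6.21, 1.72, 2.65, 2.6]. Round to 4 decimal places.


Step 1: Compute log-barrier.
ln values: [0.7275, 1.3324, 1.8262, 0.5423, 0.9746, 0.9555]
phi = -(0.7275 + 1.3324 + 1.8262 + 0.5423 + 0.9746 + 0.9555) = -6.3585
Step 2: Compute augmented objective.
t*f(x) = 0.8*12.2 = 9.76
Total = 9.76 - 6.3585 = 3.4015


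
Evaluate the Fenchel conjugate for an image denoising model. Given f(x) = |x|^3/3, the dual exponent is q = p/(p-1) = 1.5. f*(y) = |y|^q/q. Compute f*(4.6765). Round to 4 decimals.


The conjugate exponent q satisfies 1/p + 1/q = 1.
p = 3, so q = 3/(3 - 1) = 1.5
|y|^q = 4.6765^1.5 = 10.113
f*(4.6765) = 10.113 / 1.5 = 6.742


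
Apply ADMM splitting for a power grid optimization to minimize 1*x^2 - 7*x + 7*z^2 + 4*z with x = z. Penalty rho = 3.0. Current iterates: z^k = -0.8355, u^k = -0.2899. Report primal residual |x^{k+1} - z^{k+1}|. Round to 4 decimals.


ADMM iteration with rho = 3.0, z^k = -0.8355, u^k = -0.2899
Step 1: x-update.
Minimize 1*x^2 - 7*x + (3.0/2)*(x + 0.8355 - 0.2899)^2
FOC: (2*1 + 3.0)*x = 7 + 3.0*(-0.8355 + 0.2899)
x^{k+1} = 1.0726
Step 2: z-update.
Minimize 7*z^2 + 4*z + (3.0/2)*(1.0726 - z - 0.2899)^2
FOC: (2*7 + 3.0)*z = -4 + 3.0*(1.0726 - 0.2899)
z^{k+1} = -0.0972
Step 3: u-update.
u^{k+1} = -0.2899 + 1.0726 + 0.0972 = 0.8799
Step 4: Primal residual = |1.0726 + 0.0972| = 1.1698


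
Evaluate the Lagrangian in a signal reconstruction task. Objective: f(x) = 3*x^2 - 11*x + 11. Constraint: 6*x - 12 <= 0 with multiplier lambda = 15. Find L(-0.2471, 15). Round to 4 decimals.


Step 1: Evaluate f(x).
f(-0.2471) = 3*(-0.2471)^2 - 11*(-0.2471) + 11 = 13.9013
Step 2: Evaluate g(x).
g(-0.2471) = 6*-0.2471 - 12 = -13.4826
Step 3: Compute Lagrangian.
L = 13.9013 + 15*-13.4826 = -188.3377


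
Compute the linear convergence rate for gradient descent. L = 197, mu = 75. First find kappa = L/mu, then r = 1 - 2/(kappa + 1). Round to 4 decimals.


Step 1: Compute the condition number.
kappa = L/mu = 197/75 = 2.6267
Step 2: Compute the convergence rate.
r = 1 - 2/(kappa + 1) = 1 - 2*mu/(L + mu) = (L - mu)/(L + mu) = 122/272 = 0.4485


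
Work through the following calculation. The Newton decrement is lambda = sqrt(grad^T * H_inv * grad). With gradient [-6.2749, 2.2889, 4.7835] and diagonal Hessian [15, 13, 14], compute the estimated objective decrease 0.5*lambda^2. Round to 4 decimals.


Step 1: H is diagonal, so H^(-1) * g = [-0.4183, 0.1761, 0.3417].
Step 2: g^T H^(-1) g = sum_i g_i^2 / H_ii
  = (-6.2749)^2/15 + (2.2889)^2/13 + (4.7835)^2/14
  = 2.625 + 0.403 + 1.6344 = 4.6624
Step 3: Objective decrease = 0.5 * g^T H^(-1) g = 2.3312


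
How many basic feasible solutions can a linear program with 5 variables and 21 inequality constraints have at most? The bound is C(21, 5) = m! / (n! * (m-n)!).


Each vertex corresponds to some choice of n active constraints out of m, so the number of vertices is at most C(m, n) = m! / (n!(m-n)!).
m = 21, n = 5
Numerator: 21 * 20 * 19 * 18 * 17
Denominator: 5! = 120
C(21, 5) = 20349


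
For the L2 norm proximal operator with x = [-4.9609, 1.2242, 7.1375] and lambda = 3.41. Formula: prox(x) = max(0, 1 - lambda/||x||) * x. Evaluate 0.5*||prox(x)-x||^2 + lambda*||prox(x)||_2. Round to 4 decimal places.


Step 1: Compute ||x||.
||x|| = 8.778
Step 2: Compute scaling factor.
scale = max(0, 1 - 3.41/8.778) = 0.6115
Step 3: prox(x) = [-3.0337, 0.7486, 4.3648]
||prox(x)|| = 5.368
Step 4: Proximal objective.
0.5*||prox-x||^2 = 5.8141
lambda*||prox|| = 18.3049
Total = 24.1189
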